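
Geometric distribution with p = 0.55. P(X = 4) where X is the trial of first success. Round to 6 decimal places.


P = (1-p)^(k-1) * p
(1-p)^(k-1) = 0.45^3 = 0.091125
P = 0.091125 * 0.55 = 0.05011875

0.050119


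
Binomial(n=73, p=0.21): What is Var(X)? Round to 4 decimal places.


Var = n*p*(1-p) = 73 * 0.21 * 0.79 = 12.1107

12.1107


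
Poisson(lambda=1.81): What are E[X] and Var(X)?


E[X] = Var(X) = lambda = 1.81

1.81, 1.81


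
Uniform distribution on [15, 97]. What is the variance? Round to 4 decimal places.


Var = (b-a)^2 / 12
(b-a)^2 = (97 - 15)^2 = 6724
Var = 6724/12 ≈ 560.333333

560.3333


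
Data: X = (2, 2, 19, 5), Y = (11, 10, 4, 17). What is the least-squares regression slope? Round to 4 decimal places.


b = sum((xi-xbar)(yi-ybar)) / sum((xi-xbar)^2)
n = 4, xbar = 28/4 = 7, ybar = 42/4 = 10.5
Sxy = sum((xi-xbar)(yi-ybar)) = -91
Sxx = sum((xi-xbar)^2) = 198
b = Sxy / Sxx = -91/198 ≈ -0.459596

-0.4596


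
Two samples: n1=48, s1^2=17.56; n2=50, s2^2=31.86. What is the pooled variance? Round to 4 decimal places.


sp^2 = ((n1-1)*s1^2 + (n2-1)*s2^2)/(n1+n2-2)
(n1-1)*s1^2 = 47 * 17.56 = 825.32
(n2-1)*s2^2 = 49 * 31.86 = 1561.14
numerator = 825.32 + 1561.14 = 2386.46
n1+n2-2 = 96
sp^2 = 2386.46 / 96 = 119323/4800 ≈ 24.858958

24.8590


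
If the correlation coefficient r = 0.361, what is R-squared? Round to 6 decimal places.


R^2 = r^2 = (0.361)^2 = 0.130321

0.130321


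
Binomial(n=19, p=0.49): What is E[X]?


E[X] = n*p = 19 * 0.49 = 9.31

9.31


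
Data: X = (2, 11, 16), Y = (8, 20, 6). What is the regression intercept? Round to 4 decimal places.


a = ybar - b*xbar, where b = sum((xi-xbar)(yi-ybar)) / sum((xi-xbar)^2)
n = 3, xbar = 29/3 ≈ 9.666667, ybar = 34/3 ≈ 11.333333
Sxy = sum((xi-xbar)(yi-ybar)) = 10/3 ≈ 3.333333
Sxx = sum((xi-xbar)^2) = 302/3 ≈ 100.666667
b = Sxy / Sxx = 5/151 ≈ 0.033113
a = 11.333333 - 0.033113 * 9.666667 = 1663/151 ≈ 11.013245

11.0132


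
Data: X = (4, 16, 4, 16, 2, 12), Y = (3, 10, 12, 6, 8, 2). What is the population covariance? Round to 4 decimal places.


Cov = (1/n)*sum((xi-xbar)(yi-ybar))
n = 6, xbar = 54/6 = 9, ybar = 41/6 ≈ 6.833333
sum((xi-xbar)(yi-ybar)) = -13
Cov = -13 / 6 = -13/6 ≈ -2.166667

-2.1667


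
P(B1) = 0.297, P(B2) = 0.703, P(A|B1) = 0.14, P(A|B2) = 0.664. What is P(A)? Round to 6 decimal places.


P(A) = P(A|B1)*P(B1) + P(A|B2)*P(B2)
P(A|B1)*P(B1) = 0.14 * 0.297 = 0.04158
P(A|B2)*P(B2) = 0.664 * 0.703 = 0.466792
P(A) = 0.04158 + 0.466792 = 0.508372

0.508372


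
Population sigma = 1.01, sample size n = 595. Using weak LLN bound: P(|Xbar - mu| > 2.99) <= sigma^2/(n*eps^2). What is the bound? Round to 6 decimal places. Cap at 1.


bound = min(1, sigma^2/(n*eps^2))
sigma^2 = 1.01^2 = 1.0201
n*eps^2 = 595 * 2.99^2 = 595 * 8.9401 = 5319.3595
sigma^2/(n*eps^2) = 1.0201 / 5319.3595 ≈ 0.00019177

0.000192


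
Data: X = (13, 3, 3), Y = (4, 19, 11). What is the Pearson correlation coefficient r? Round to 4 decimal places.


r = sum((xi-xbar)(yi-ybar)) / sqrt(sum((xi-xbar)^2) * sum((yi-ybar)^2))
n = 3, xbar = 19/3 ≈ 6.333333, ybar = 34/3 ≈ 11.333333
Sxy = sum((xi-xbar)(yi-ybar)) = -220/3 ≈ -73.333333
Sxx = sum((xi-xbar)^2) = 200/3 ≈ 66.666667
Syy = sum((yi-ybar)^2) = 338/3 ≈ 112.666667
sqrt(Sxx*Syy) = 260/3 ≈ 86.666667
r = Sxy / sqrt(Sxx*Syy) = -73.333333 / 86.666667 = -11/13 ≈ -0.846154

-0.8462


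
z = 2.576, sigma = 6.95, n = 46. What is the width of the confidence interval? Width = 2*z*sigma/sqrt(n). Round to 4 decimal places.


width = 2*z*sigma/sqrt(n)
2*z*sigma = 2 * 2.576 * 6.95 = 35.8064
sqrt(46) ≈ 6.782330
width = 35.8064 / 6.782330 ≈ 5.279366

5.2794


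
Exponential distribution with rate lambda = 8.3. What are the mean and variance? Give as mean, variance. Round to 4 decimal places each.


mean = 1/lam, var = 1/lam^2
mean = 1 / 8.3 = 10/83 ≈ 0.120482
lam^2 = 8.3^2 = 68.89
var = 1 / 68.89 = 100/6889 ≈ 0.014516

0.1205, 0.0145


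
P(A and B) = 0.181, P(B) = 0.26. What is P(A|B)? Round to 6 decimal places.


P(A|B) = P(A and B) / P(B) = 0.181 / 0.26 = 181/260 ≈ 0.69615385

0.696154


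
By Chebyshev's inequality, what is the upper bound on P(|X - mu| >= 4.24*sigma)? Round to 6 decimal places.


P <= 1/k^2
k^2 = 4.24^2 = 17.9776
1/k^2 = 1 / 17.9776 ≈ 0.05562478

0.055625


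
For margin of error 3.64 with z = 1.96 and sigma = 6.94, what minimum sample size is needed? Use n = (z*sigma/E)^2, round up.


z*sigma/E = 1.96 * 6.94 / 3.64 = 2429/650 ≈ 3.736923
(z*sigma/E)^2 ≈ 13.964594
round up: n = 14

14


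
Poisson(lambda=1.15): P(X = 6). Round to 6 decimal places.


P = e^(-lam) * lam^k / k!
e^(-1.15) ≈ 0.3166368
lam^k = 1.15^6 ≈ 2.313061
k! = 6! = 720
P = 0.3166368 * 2.313061 / 720 ≈ 0.001017

0.001017


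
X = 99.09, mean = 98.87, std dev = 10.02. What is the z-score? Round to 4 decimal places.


z = (X - mu) / sigma
X - mu = 99.09 - 98.87 = 0.22
z = 0.22 / 10.02 = 11/501 ≈ 0.021956

0.0220


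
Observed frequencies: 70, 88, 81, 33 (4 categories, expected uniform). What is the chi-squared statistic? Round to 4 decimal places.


chi2 = sum((O-E)^2/E), E = total/4
total = 272, E = 272/4 = 68
(70 - 68)^2 / 68 = 4 / 68 = 1/17 ≈ 0.058824
(88 - 68)^2 / 68 = 400 / 68 = 100/17 ≈ 5.882353
(81 - 68)^2 / 68 = 169 / 68 = 169/68 ≈ 2.485294
(33 - 68)^2 / 68 = 1225 / 68 = 1225/68 ≈ 18.014706
chi2 = 899/34 ≈ 26.441176

26.4412


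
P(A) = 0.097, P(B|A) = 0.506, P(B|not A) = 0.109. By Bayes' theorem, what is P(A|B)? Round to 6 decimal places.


P(A|B) = P(B|A)*P(A) / P(B), P(B) = P(B|A)*P(A) + P(B|not A)*P(not A)
P(B|A)*P(A) = 0.506 * 0.097 = 0.049082
P(B|not A)*P(not A) = 0.109 * 0.903 = 0.098427
P(B) = 0.049082 + 0.098427 = 0.147509
P(A|B) = 0.049082 / 0.147509 ≈ 0.33273902

0.332739


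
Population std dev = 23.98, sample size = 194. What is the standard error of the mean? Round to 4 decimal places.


SE = sigma / sqrt(n)
sqrt(194) ≈ 13.928388
SE = 23.98 / 13.928388 ≈ 1.721664

1.7217


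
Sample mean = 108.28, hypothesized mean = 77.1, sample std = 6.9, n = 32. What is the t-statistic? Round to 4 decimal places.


t = (xbar - mu0) / (s/sqrt(n))
xbar - mu0 = 108.28 - 77.1 = 31.18
sqrt(32) ≈ 5.65685425
s/sqrt(n) = 6.9 / 5.65685425 ≈ 1.21975920
t = 31.18 / 1.21975920 ≈ 25.562423

25.5624


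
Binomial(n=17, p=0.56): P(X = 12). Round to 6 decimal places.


P = C(n,k) * p^k * (1-p)^(n-k)
C(17,12) = 6188
p^k = 0.56^12 ≈ 0.0009511660
(1-p)^(n-k) = 0.44^5 ≈ 0.01649162
P = 6188 * 0.0009511660 * 0.01649162 ≈ 0.097067

0.097067


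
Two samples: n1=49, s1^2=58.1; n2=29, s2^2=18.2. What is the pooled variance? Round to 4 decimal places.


sp^2 = ((n1-1)*s1^2 + (n2-1)*s2^2)/(n1+n2-2)
(n1-1)*s1^2 = 48 * 58.1 = 2788.8
(n2-1)*s2^2 = 28 * 18.2 = 509.6
numerator = 2788.8 + 509.6 = 3298.4
n1+n2-2 = 76
sp^2 = 3298.4 / 76 = 43.4

43.4000


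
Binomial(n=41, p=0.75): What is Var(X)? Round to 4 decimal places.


Var = n*p*(1-p) = 41 * 0.75 * 0.25 = 7.6875

7.6875


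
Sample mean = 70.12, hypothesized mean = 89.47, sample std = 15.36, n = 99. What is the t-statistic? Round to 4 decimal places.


t = (xbar - mu0) / (s/sqrt(n))
xbar - mu0 = 70.12 - 89.47 = -19.35
sqrt(99) ≈ 9.94987437
s/sqrt(n) = 15.36 / 9.94987437 ≈ 1.54373808
t = -19.35 / 1.54373808 ≈ -12.534510

-12.5345


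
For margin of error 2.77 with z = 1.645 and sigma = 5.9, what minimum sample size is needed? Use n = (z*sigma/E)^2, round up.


z*sigma/E = 1.645 * 5.9 / 2.77 = 19411/5540 ≈ 3.503791
(z*sigma/E)^2 ≈ 12.276549
round up: n = 13

13


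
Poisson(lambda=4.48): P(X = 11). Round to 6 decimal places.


P = e^(-lam) * lam^k / k!
e^(-4.48) ≈ 0.01133341
lam^k = 4.48^11 ≈ 14590096.151289
k! = 11! = 39916800
P = 0.01133341 * 14590096.151289 / 39916800 ≈ 0.004143

0.004143


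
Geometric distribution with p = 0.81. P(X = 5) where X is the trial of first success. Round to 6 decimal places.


P = (1-p)^(k-1) * p
(1-p)^(k-1) = 0.19^4 = 0.00130321
P = 0.00130321 * 0.81 ≈ 0.001055600

0.001056


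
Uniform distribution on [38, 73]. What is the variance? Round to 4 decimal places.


Var = (b-a)^2 / 12
(b-a)^2 = (73 - 38)^2 = 1225
Var = 1225/12 ≈ 102.083333

102.0833


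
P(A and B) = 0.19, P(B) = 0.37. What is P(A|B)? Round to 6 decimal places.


P(A|B) = P(A and B) / P(B) = 0.19 / 0.37 = 19/37 ≈ 0.51351351

0.513514


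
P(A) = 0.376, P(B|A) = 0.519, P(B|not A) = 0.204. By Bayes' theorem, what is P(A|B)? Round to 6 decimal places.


P(A|B) = P(B|A)*P(A) / P(B), P(B) = P(B|A)*P(A) + P(B|not A)*P(not A)
P(B|A)*P(A) = 0.519 * 0.376 = 0.195144
P(B|not A)*P(not A) = 0.204 * 0.624 = 0.127296
P(B) = 0.195144 + 0.127296 = 0.32244
P(A|B) = 0.195144 / 0.32244 ≈ 0.60521027

0.605210


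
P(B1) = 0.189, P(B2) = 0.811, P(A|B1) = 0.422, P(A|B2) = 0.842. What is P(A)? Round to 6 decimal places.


P(A) = P(A|B1)*P(B1) + P(A|B2)*P(B2)
P(A|B1)*P(B1) = 0.422 * 0.189 = 0.079758
P(A|B2)*P(B2) = 0.842 * 0.811 = 0.682862
P(A) = 0.079758 + 0.682862 = 0.76262

0.762620


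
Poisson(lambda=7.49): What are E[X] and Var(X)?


E[X] = Var(X) = lambda = 7.49

7.49, 7.49


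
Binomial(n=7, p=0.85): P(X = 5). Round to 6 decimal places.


P = C(n,k) * p^k * (1-p)^(n-k)
C(7,5) = 21
p^k = 0.85^5 ≈ 0.4437053
(1-p)^(n-k) = 0.15^2 = 0.0225
P = 21 * 0.4437053 * 0.0225 ≈ 0.209651

0.209651


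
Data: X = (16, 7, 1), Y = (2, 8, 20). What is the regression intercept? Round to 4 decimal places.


a = ybar - b*xbar, where b = sum((xi-xbar)(yi-ybar)) / sum((xi-xbar)^2)
n = 3, xbar = 24/3 = 8, ybar = 30/3 = 10
Sxy = sum((xi-xbar)(yi-ybar)) = -132
Sxx = sum((xi-xbar)^2) = 114
b = Sxy / Sxx = -22/19 ≈ -1.157895
a = 10 - (-1.157895) * 8 = 366/19 ≈ 19.263158

19.2632


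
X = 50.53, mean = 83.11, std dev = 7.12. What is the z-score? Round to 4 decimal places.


z = (X - mu) / sigma
X - mu = 50.53 - 83.11 = -32.58
z = -32.58 / 7.12 = -1629/356 ≈ -4.575843

-4.5758


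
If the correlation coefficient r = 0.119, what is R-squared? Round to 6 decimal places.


R^2 = r^2 = (0.119)^2 = 0.014161

0.014161


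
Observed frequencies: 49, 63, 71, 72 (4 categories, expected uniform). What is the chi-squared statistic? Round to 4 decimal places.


chi2 = sum((O-E)^2/E), E = total/4
total = 255, E = 255/4 = 63.75
(49 - 63.75)^2 / 63.75 = 217.5625 / 63.75 = 3481/1020 ≈ 3.412745
(63 - 63.75)^2 / 63.75 = 0.5625 / 63.75 = 3/340 ≈ 0.008824
(71 - 63.75)^2 / 63.75 = 52.5625 / 63.75 = 841/1020 ≈ 0.824510
(72 - 63.75)^2 / 63.75 = 68.0625 / 63.75 = 363/340 ≈ 1.067647
chi2 = 271/51 ≈ 5.313725

5.3137


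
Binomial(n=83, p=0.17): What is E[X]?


E[X] = n*p = 83 * 0.17 = 14.11

14.11


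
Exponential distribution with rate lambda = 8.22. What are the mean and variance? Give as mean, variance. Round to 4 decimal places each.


mean = 1/lam, var = 1/lam^2
mean = 1 / 8.22 = 50/411 ≈ 0.121655
lam^2 = 8.22^2 = 67.5684
var = 1 / 67.5684 ≈ 0.014800

0.1217, 0.0148


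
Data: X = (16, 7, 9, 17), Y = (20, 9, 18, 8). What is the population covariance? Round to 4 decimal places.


Cov = (1/n)*sum((xi-xbar)(yi-ybar))
n = 4, xbar = 49/4 = 12.25, ybar = 55/4 = 13.75
sum((xi-xbar)(yi-ybar)) = 7.25
Cov = 7.25 / 4 = 1.8125

1.8125


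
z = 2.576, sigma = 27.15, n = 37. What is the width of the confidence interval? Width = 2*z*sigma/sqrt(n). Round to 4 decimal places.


width = 2*z*sigma/sqrt(n)
2*z*sigma = 2 * 2.576 * 27.15 = 139.8768
sqrt(37) ≈ 6.082763
width = 139.8768 / 6.082763 ≈ 22.995604

22.9956


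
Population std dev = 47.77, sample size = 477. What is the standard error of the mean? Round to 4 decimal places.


SE = sigma / sqrt(n)
sqrt(477) ≈ 21.840330
SE = 47.77 / 21.840330 ≈ 2.187238

2.1872


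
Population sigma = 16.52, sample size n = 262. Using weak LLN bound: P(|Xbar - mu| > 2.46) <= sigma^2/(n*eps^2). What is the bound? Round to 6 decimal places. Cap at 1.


bound = min(1, sigma^2/(n*eps^2))
sigma^2 = 16.52^2 = 272.9104
n*eps^2 = 262 * 2.46^2 = 262 * 6.0516 = 1585.5192
sigma^2/(n*eps^2) = 272.9104 / 1585.5192 ≈ 0.17212683

0.172127


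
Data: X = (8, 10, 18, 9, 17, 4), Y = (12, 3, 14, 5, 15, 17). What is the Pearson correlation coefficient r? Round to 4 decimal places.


r = sum((xi-xbar)(yi-ybar)) / sqrt(sum((xi-xbar)^2) * sum((yi-ybar)^2))
n = 6, xbar = 66/6 = 11, ybar = 66/6 = 11
Sxy = sum((xi-xbar)(yi-ybar)) = 20
Sxx = sum((xi-xbar)^2) = 148
Syy = sum((yi-ybar)^2) = 162
sqrt(Sxx*Syy) ≈ 154.841855
r = Sxy / sqrt(Sxx*Syy) = 20 / 154.841855 ≈ 0.129164

0.1292


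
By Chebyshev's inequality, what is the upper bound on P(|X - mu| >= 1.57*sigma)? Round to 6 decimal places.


P <= 1/k^2
k^2 = 1.57^2 = 2.4649
1/k^2 = 1 / 2.4649 ≈ 0.40569597

0.405696


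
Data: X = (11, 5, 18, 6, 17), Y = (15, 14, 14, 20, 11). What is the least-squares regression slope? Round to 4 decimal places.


b = sum((xi-xbar)(yi-ybar)) / sum((xi-xbar)^2)
n = 5, xbar = 57/5 = 11.4, ybar = 74/5 = 14.8
Sxy = sum((xi-xbar)(yi-ybar)) = -49.6
Sxx = sum((xi-xbar)^2) = 145.2
b = Sxy / Sxx = -124/363 ≈ -0.341598

-0.3416


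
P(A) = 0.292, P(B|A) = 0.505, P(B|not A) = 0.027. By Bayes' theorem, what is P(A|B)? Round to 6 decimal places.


P(A|B) = P(B|A)*P(A) / P(B), P(B) = P(B|A)*P(A) + P(B|not A)*P(not A)
P(B|A)*P(A) = 0.505 * 0.292 = 0.14746
P(B|not A)*P(not A) = 0.027 * 0.708 = 0.019116
P(B) = 0.14746 + 0.019116 = 0.166576
P(A|B) = 0.14746 / 0.166576 ≈ 0.88524157

0.885242


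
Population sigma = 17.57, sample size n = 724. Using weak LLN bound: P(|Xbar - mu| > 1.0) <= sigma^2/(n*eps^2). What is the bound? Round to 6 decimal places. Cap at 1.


bound = min(1, sigma^2/(n*eps^2))
sigma^2 = 17.57^2 = 308.7049
n*eps^2 = 724 * 1.0^2 = 724 * 1 = 724
sigma^2/(n*eps^2) = 308.7049 / 724 ≈ 0.42638798

0.426388


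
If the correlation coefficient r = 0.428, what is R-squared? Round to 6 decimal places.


R^2 = r^2 = (0.428)^2 = 0.183184

0.183184


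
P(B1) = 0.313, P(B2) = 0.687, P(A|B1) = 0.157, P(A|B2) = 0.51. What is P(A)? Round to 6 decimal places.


P(A) = P(A|B1)*P(B1) + P(A|B2)*P(B2)
P(A|B1)*P(B1) = 0.157 * 0.313 = 0.049141
P(A|B2)*P(B2) = 0.51 * 0.687 = 0.35037
P(A) = 0.049141 + 0.35037 = 0.399511

0.399511


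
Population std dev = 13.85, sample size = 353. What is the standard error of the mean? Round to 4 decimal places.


SE = sigma / sqrt(n)
sqrt(353) ≈ 18.788294
SE = 13.85 / 18.788294 ≈ 0.737161

0.7372


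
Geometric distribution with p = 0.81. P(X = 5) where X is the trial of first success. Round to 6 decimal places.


P = (1-p)^(k-1) * p
(1-p)^(k-1) = 0.19^4 = 0.00130321
P = 0.00130321 * 0.81 ≈ 0.001055600

0.001056


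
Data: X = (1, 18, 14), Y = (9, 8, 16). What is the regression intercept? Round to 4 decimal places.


a = ybar - b*xbar, where b = sum((xi-xbar)(yi-ybar)) / sum((xi-xbar)^2)
n = 3, xbar = 33/3 = 11, ybar = 33/3 = 11
Sxy = sum((xi-xbar)(yi-ybar)) = 14
Sxx = sum((xi-xbar)^2) = 158
b = Sxy / Sxx = 7/79 ≈ 0.088608
a = 11 - 0.088608 * 11 = 792/79 ≈ 10.025316

10.0253


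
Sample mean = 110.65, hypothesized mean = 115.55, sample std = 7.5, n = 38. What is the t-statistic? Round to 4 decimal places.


t = (xbar - mu0) / (s/sqrt(n))
xbar - mu0 = 110.65 - 115.55 = -4.9
sqrt(38) ≈ 6.16441400
s/sqrt(n) = 7.5 / 6.16441400 ≈ 1.21666066
t = -4.9 / 1.21666066 ≈ -4.027417

-4.0274


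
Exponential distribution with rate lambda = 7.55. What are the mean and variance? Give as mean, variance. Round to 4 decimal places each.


mean = 1/lam, var = 1/lam^2
mean = 1 / 7.55 = 20/151 ≈ 0.132450
lam^2 = 7.55^2 = 57.0025
var = 1 / 57.0025 ≈ 0.017543

0.1325, 0.0175


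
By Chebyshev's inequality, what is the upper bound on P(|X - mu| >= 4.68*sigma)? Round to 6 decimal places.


P <= 1/k^2
k^2 = 4.68^2 = 21.9024
1/k^2 = 1 / 21.9024 ≈ 0.04565710

0.045657


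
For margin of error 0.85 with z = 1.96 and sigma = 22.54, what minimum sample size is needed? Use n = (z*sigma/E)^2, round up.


z*sigma/E = 1.96 * 22.54 / 0.85 = 110446/2125 ≈ 51.974588
(z*sigma/E)^2 ≈ 2701.357822
round up: n = 2702

2702


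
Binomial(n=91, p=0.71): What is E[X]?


E[X] = n*p = 91 * 0.71 = 64.61

64.61


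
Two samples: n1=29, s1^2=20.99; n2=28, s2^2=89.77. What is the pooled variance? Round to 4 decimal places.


sp^2 = ((n1-1)*s1^2 + (n2-1)*s2^2)/(n1+n2-2)
(n1-1)*s1^2 = 28 * 20.99 = 587.72
(n2-1)*s2^2 = 27 * 89.77 = 2423.79
numerator = 587.72 + 2423.79 = 3011.51
n1+n2-2 = 55
sp^2 = 3011.51 / 55 = 301151/5500 ≈ 54.754727

54.7547


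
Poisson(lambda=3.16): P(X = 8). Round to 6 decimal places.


P = e^(-lam) * lam^k / k!
e^(-3.16) ≈ 0.04242574
lam^k = 3.16^8 ≈ 9942.524297
k! = 8! = 40320
P = 0.04242574 * 9942.524297 / 40320 ≈ 0.010462

0.010462


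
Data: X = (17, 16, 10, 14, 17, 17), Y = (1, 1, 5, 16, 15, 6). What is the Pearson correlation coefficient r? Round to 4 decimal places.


r = sum((xi-xbar)(yi-ybar)) / sqrt(sum((xi-xbar)^2) * sum((yi-ybar)^2))
n = 6, xbar = 91/6 ≈ 15.166667, ybar = 44/6 = 22/3 ≈ 7.333333
Sxy = sum((xi-xbar)(yi-ybar)) = -10/3 ≈ -3.333333
Sxx = sum((xi-xbar)^2) = 233/6 ≈ 38.833333
Syy = sum((yi-ybar)^2) = 664/3 ≈ 221.333333
sqrt(Sxx*Syy) ≈ 92.709822
r = Sxy / sqrt(Sxx*Syy) = -3.333333 / 92.709822 ≈ -0.035954

-0.0360


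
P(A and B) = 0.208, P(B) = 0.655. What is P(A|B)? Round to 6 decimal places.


P(A|B) = P(A and B) / P(B) = 0.208 / 0.655 = 208/655 ≈ 0.31755725

0.317557


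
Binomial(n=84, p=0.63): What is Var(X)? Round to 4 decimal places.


Var = n*p*(1-p) = 84 * 0.63 * 0.37 = 19.5804

19.5804


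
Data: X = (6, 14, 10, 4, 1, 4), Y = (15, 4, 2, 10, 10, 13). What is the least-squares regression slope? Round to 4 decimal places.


b = sum((xi-xbar)(yi-ybar)) / sum((xi-xbar)^2)
n = 6, xbar = 39/6 = 6.5, ybar = 54/6 = 9
Sxy = sum((xi-xbar)(yi-ybar)) = -83
Sxx = sum((xi-xbar)^2) = 111.5
b = Sxy / Sxx = -166/223 ≈ -0.744395

-0.7444


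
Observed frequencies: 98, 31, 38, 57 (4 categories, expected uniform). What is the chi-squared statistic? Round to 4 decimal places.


chi2 = sum((O-E)^2/E), E = total/4
total = 224, E = 224/4 = 56
(98 - 56)^2 / 56 = 1764 / 56 = 31.5
(31 - 56)^2 / 56 = 625 / 56 = 625/56 ≈ 11.160714
(38 - 56)^2 / 56 = 324 / 56 = 81/14 ≈ 5.785714
(57 - 56)^2 / 56 = 1 / 56 = 1/56 ≈ 0.017857
chi2 = 1357/28 ≈ 48.464286

48.4643


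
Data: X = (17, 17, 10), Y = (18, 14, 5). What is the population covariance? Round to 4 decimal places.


Cov = (1/n)*sum((xi-xbar)(yi-ybar))
n = 3, xbar = 44/3 ≈ 14.666667, ybar = 37/3 ≈ 12.333333
sum((xi-xbar)(yi-ybar)) = 154/3 ≈ 51.333333
Cov = 51.333333 / 3 = 154/9 ≈ 17.111111

17.1111


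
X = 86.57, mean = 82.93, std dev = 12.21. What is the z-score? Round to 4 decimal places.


z = (X - mu) / sigma
X - mu = 86.57 - 82.93 = 3.64
z = 3.64 / 12.21 = 364/1221 ≈ 0.298116

0.2981


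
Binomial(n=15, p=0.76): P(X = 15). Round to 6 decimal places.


P = C(n,k) * p^k * (1-p)^(n-k)
C(15,15) = 1
p^k = 0.76^15 ≈ 0.01630061
(1-p)^(n-k) = 0.24^0 = 1
P = 1 * 0.01630061 * 1 ≈ 0.016301

0.016301


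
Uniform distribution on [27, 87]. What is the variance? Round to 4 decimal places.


Var = (b-a)^2 / 12
(b-a)^2 = (87 - 27)^2 = 3600
Var = 3600/12 = 300

300.0000


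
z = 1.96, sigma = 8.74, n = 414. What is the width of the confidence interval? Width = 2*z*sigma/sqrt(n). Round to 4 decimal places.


width = 2*z*sigma/sqrt(n)
2*z*sigma = 2 * 1.96 * 8.74 = 34.2608
sqrt(414) ≈ 20.346990
width = 34.2608 / 20.346990 ≈ 1.683826

1.6838


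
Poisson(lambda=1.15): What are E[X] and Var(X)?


E[X] = Var(X) = lambda = 1.15

1.15, 1.15


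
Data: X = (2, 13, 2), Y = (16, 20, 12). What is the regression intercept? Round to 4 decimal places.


a = ybar - b*xbar, where b = sum((xi-xbar)(yi-ybar)) / sum((xi-xbar)^2)
n = 3, xbar = 17/3 ≈ 5.666667, ybar = 48/3 = 16
Sxy = sum((xi-xbar)(yi-ybar)) = 44
Sxx = sum((xi-xbar)^2) = 242/3 ≈ 80.666667
b = Sxy / Sxx = 6/11 ≈ 0.545455
a = 16 - 0.545455 * 5.666667 = 142/11 ≈ 12.909091

12.9091


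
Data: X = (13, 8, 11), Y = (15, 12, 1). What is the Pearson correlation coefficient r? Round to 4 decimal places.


r = sum((xi-xbar)(yi-ybar)) / sqrt(sum((xi-xbar)^2) * sum((yi-ybar)^2))
n = 3, xbar = 32/3 ≈ 10.666667, ybar = 28/3 ≈ 9.333333
Sxy = sum((xi-xbar)(yi-ybar)) = 10/3 ≈ 3.333333
Sxx = sum((xi-xbar)^2) = 38/3 ≈ 12.666667
Syy = sum((yi-ybar)^2) = 326/3 ≈ 108.666667
sqrt(Sxx*Syy) ≈ 37.100464
r = Sxy / sqrt(Sxx*Syy) = 3.333333 / 37.100464 ≈ 0.089846

0.0898


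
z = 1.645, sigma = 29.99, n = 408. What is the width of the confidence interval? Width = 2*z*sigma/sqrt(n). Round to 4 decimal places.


width = 2*z*sigma/sqrt(n)
2*z*sigma = 2 * 1.645 * 29.99 = 98.6671
sqrt(408) ≈ 20.199010
width = 98.6671 / 20.199010 ≈ 4.884749

4.8847


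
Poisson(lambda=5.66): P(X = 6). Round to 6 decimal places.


P = e^(-lam) * lam^k / k!
e^(-5.66) ≈ 0.003482517
lam^k = 5.66^6 ≈ 32877.484912
k! = 6! = 720
P = 0.003482517 * 32877.484912 / 720 ≈ 0.159023

0.159023


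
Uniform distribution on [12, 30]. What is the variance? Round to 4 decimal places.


Var = (b-a)^2 / 12
(b-a)^2 = (30 - 12)^2 = 324
Var = 324/12 = 27

27.0000


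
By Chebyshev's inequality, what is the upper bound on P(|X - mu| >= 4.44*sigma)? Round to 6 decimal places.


P <= 1/k^2
k^2 = 4.44^2 = 19.7136
1/k^2 = 1 / 19.7136 ≈ 0.05072640

0.050726


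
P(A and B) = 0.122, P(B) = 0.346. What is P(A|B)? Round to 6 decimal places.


P(A|B) = P(A and B) / P(B) = 0.122 / 0.346 = 61/173 ≈ 0.35260116

0.352601


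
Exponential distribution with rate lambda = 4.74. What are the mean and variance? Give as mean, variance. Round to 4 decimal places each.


mean = 1/lam, var = 1/lam^2
mean = 1 / 4.74 = 50/237 ≈ 0.210970
lam^2 = 4.74^2 = 22.4676
var = 1 / 22.4676 ≈ 0.044509

0.2110, 0.0445


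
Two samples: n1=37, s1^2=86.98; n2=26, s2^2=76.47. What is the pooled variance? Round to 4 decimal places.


sp^2 = ((n1-1)*s1^2 + (n2-1)*s2^2)/(n1+n2-2)
(n1-1)*s1^2 = 36 * 86.98 = 3131.28
(n2-1)*s2^2 = 25 * 76.47 = 1911.75
numerator = 3131.28 + 1911.75 = 5043.03
n1+n2-2 = 61
sp^2 = 5043.03 / 61 = 504303/6100 ≈ 82.672623

82.6726


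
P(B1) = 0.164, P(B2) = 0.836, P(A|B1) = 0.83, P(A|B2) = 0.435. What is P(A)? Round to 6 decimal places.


P(A) = P(A|B1)*P(B1) + P(A|B2)*P(B2)
P(A|B1)*P(B1) = 0.83 * 0.164 = 0.13612
P(A|B2)*P(B2) = 0.435 * 0.836 = 0.36366
P(A) = 0.13612 + 0.36366 = 0.49978

0.499780


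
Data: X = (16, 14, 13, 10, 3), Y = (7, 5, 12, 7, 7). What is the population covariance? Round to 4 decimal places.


Cov = (1/n)*sum((xi-xbar)(yi-ybar))
n = 5, xbar = 56/5 = 11.2, ybar = 38/5 = 7.6
sum((xi-xbar)(yi-ybar)) = 3.4
Cov = 3.4 / 5 = 0.68

0.6800


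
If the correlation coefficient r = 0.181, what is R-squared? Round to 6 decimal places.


R^2 = r^2 = (0.181)^2 = 0.032761

0.032761


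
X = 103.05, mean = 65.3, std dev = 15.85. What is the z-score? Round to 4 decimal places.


z = (X - mu) / sigma
X - mu = 103.05 - 65.3 = 37.75
z = 37.75 / 15.85 = 755/317 ≈ 2.381703

2.3817


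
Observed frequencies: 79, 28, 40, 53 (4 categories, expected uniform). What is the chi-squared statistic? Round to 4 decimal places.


chi2 = sum((O-E)^2/E), E = total/4
total = 200, E = 200/4 = 50
(79 - 50)^2 / 50 = 841 / 50 = 16.82
(28 - 50)^2 / 50 = 484 / 50 = 9.68
(40 - 50)^2 / 50 = 100 / 50 = 2
(53 - 50)^2 / 50 = 9 / 50 = 0.18
chi2 = 28.68

28.6800


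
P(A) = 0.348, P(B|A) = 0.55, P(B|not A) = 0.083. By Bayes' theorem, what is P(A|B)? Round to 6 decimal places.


P(A|B) = P(B|A)*P(A) / P(B), P(B) = P(B|A)*P(A) + P(B|not A)*P(not A)
P(B|A)*P(A) = 0.55 * 0.348 = 0.1914
P(B|not A)*P(not A) = 0.083 * 0.652 = 0.054116
P(B) = 0.1914 + 0.054116 = 0.245516
P(A|B) = 0.1914 / 0.245516 ≈ 0.77958259

0.779583


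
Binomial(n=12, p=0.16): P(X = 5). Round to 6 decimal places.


P = C(n,k) * p^k * (1-p)^(n-k)
C(12,5) = 792
p^k = 0.16^5 = 0.0001048576
(1-p)^(n-k) = 0.84^7 ≈ 0.2950903
P = 792 * 0.0001048576 * 0.2950903 ≈ 0.024506

0.024506


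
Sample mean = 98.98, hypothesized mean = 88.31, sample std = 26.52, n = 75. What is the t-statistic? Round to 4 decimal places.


t = (xbar - mu0) / (s/sqrt(n))
xbar - mu0 = 98.98 - 88.31 = 10.67
sqrt(75) ≈ 8.66025404
s/sqrt(n) = 26.52 / 8.66025404 ≈ 3.06226583
t = 10.67 / 3.06226583 ≈ 3.484348

3.4843


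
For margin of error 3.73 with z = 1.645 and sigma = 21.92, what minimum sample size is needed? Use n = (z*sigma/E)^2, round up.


z*sigma/E = 1.645 * 21.92 / 3.73 = 90146/9325 ≈ 9.667131
(z*sigma/E)^2 ≈ 93.453429
round up: n = 94

94


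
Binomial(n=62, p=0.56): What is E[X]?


E[X] = n*p = 62 * 0.56 = 34.72

34.72


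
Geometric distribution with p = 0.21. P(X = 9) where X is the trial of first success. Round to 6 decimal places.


P = (1-p)^(k-1) * p
(1-p)^(k-1) = 0.79^8 ≈ 0.1517109
P = 0.1517109 * 0.21 ≈ 0.03185929

0.031859


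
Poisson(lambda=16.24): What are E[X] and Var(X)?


E[X] = Var(X) = lambda = 16.24

16.24, 16.24


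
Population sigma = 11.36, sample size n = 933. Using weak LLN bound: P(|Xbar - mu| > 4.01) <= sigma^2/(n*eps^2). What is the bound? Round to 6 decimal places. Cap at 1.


bound = min(1, sigma^2/(n*eps^2))
sigma^2 = 11.36^2 = 129.0496
n*eps^2 = 933 * 4.01^2 = 933 * 16.0801 = 15002.7333
sigma^2/(n*eps^2) = 129.0496 / 15002.7333 ≈ 0.00860174

0.008602


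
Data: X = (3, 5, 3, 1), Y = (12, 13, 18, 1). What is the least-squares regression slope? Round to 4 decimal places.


b = sum((xi-xbar)(yi-ybar)) / sum((xi-xbar)^2)
n = 4, xbar = 12/4 = 3, ybar = 44/4 = 11
Sxy = sum((xi-xbar)(yi-ybar)) = 24
Sxx = sum((xi-xbar)^2) = 8
b = Sxy / Sxx = 3

3.0000


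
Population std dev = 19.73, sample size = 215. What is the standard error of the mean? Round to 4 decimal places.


SE = sigma / sqrt(n)
sqrt(215) ≈ 14.662878
SE = 19.73 / 14.662878 ≈ 1.345575

1.3456


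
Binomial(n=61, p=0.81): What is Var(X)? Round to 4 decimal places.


Var = n*p*(1-p) = 61 * 0.81 * 0.19 = 9.3879

9.3879


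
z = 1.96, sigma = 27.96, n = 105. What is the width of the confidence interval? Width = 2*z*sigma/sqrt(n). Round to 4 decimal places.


width = 2*z*sigma/sqrt(n)
2*z*sigma = 2 * 1.96 * 27.96 = 109.6032
sqrt(105) ≈ 10.246951
width = 109.6032 / 10.246951 ≈ 10.696177

10.6962


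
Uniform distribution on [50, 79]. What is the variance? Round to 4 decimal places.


Var = (b-a)^2 / 12
(b-a)^2 = (79 - 50)^2 = 841
Var = 841/12 ≈ 70.083333

70.0833


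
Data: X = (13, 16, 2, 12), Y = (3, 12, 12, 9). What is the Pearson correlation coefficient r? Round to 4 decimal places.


r = sum((xi-xbar)(yi-ybar)) / sqrt(sum((xi-xbar)^2) * sum((yi-ybar)^2))
n = 4, xbar = 43/4 = 10.75, ybar = 36/4 = 9
Sxy = sum((xi-xbar)(yi-ybar)) = -24
Sxx = sum((xi-xbar)^2) = 110.75
Syy = sum((yi-ybar)^2) = 54
sqrt(Sxx*Syy) ≈ 77.333693
r = Sxy / sqrt(Sxx*Syy) = -24 / 77.333693 ≈ -0.310343

-0.3103


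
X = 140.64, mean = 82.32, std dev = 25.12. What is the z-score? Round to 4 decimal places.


z = (X - mu) / sigma
X - mu = 140.64 - 82.32 = 58.32
z = 58.32 / 25.12 = 729/314 ≈ 2.321656

2.3217


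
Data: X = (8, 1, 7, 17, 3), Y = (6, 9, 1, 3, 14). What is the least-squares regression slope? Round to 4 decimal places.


b = sum((xi-xbar)(yi-ybar)) / sum((xi-xbar)^2)
n = 5, xbar = 36/5 = 7.2, ybar = 33/5 = 6.6
Sxy = sum((xi-xbar)(yi-ybar)) = -80.6
Sxx = sum((xi-xbar)^2) = 152.8
b = Sxy / Sxx = -403/764 ≈ -0.527487

-0.5275


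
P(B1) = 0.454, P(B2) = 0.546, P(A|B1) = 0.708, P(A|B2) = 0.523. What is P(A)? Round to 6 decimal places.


P(A) = P(A|B1)*P(B1) + P(A|B2)*P(B2)
P(A|B1)*P(B1) = 0.708 * 0.454 = 0.321432
P(A|B2)*P(B2) = 0.523 * 0.546 = 0.285558
P(A) = 0.321432 + 0.285558 = 0.60699

0.606990


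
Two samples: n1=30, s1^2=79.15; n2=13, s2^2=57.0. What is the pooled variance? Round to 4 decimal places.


sp^2 = ((n1-1)*s1^2 + (n2-1)*s2^2)/(n1+n2-2)
(n1-1)*s1^2 = 29 * 79.15 = 2295.35
(n2-1)*s2^2 = 12 * 57.0 = 684
numerator = 2295.35 + 684 = 2979.35
n1+n2-2 = 41
sp^2 = 2979.35 / 41 = 59587/820 ≈ 72.667073

72.6671


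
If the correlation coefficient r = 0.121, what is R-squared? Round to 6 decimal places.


R^2 = r^2 = (0.121)^2 = 0.014641

0.014641


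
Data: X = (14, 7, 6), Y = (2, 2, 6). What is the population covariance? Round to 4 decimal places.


Cov = (1/n)*sum((xi-xbar)(yi-ybar))
n = 3, xbar = 27/3 = 9, ybar = 10/3 ≈ 3.333333
sum((xi-xbar)(yi-ybar)) = -12
Cov = -12 / 3 = -4

-4.0000


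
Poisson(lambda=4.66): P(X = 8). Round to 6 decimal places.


P = e^(-lam) * lam^k / k!
e^(-4.66) ≈ 0.009466462
lam^k = 4.66^8 ≈ 222375.702736
k! = 8! = 40320
P = 0.009466462 * 222375.702736 / 40320 ≈ 0.052210

0.052210


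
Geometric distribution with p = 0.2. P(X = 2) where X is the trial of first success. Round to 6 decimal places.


P = (1-p)^(k-1) * p
(1-p)^(k-1) = 0.8^1 = 0.8
P = 0.8 * 0.2 = 0.16

0.160000


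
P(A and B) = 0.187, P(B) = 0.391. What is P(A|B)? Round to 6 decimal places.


P(A|B) = P(A and B) / P(B) = 0.187 / 0.391 = 11/23 ≈ 0.47826087

0.478261


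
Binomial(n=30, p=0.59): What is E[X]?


E[X] = n*p = 30 * 0.59 = 17.7

17.7


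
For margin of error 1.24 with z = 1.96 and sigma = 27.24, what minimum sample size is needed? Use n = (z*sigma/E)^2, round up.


z*sigma/E = 1.96 * 27.24 / 1.24 = 33369/775 ≈ 43.056774
(z*sigma/E)^2 ≈ 1853.885804
round up: n = 1854

1854


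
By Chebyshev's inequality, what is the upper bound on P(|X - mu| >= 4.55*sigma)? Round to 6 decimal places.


P <= 1/k^2
k^2 = 4.55^2 = 20.7025
1/k^2 = 1 / 20.7025 = 400/8281 ≈ 0.04830335

0.048303


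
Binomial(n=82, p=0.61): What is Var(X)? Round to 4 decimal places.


Var = n*p*(1-p) = 82 * 0.61 * 0.39 = 19.5078

19.5078


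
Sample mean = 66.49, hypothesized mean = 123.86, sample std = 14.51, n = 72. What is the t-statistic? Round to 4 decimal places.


t = (xbar - mu0) / (s/sqrt(n))
xbar - mu0 = 66.49 - 123.86 = -57.37
sqrt(72) ≈ 8.48528137
s/sqrt(n) = 14.51 / 8.48528137 ≈ 1.71001990
t = -57.37 / 1.71001990 ≈ -33.549317

-33.5493


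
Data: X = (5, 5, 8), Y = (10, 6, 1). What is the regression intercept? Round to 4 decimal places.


a = ybar - b*xbar, where b = sum((xi-xbar)(yi-ybar)) / sum((xi-xbar)^2)
n = 3, xbar = 18/3 = 6, ybar = 17/3 ≈ 5.666667
Sxy = sum((xi-xbar)(yi-ybar)) = -14
Sxx = sum((xi-xbar)^2) = 6
b = Sxy / Sxx = -7/3 ≈ -2.333333
a = 5.666667 - (-2.333333) * 6 = 59/3 ≈ 19.666667

19.6667


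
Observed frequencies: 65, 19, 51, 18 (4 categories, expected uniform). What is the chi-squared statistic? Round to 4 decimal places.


chi2 = sum((O-E)^2/E), E = total/4
total = 153, E = 153/4 = 38.25
(65 - 38.25)^2 / 38.25 = 715.5625 / 38.25 = 11449/612 ≈ 18.707516
(19 - 38.25)^2 / 38.25 = 370.5625 / 38.25 = 5929/612 ≈ 9.687908
(51 - 38.25)^2 / 38.25 = 162.5625 / 38.25 = 4.25
(18 - 38.25)^2 / 38.25 = 410.0625 / 38.25 = 729/68 ≈ 10.720588
chi2 = 6635/153 ≈ 43.366013

43.3660


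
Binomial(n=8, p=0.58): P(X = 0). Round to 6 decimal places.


P = C(n,k) * p^k * (1-p)^(n-k)
C(8,0) = 1
p^k = 0.58^0 = 1
(1-p)^(n-k) = 0.42^8 ≈ 0.0009682652
P = 1 * 1 * 0.0009682652 ≈ 0.000968

0.000968


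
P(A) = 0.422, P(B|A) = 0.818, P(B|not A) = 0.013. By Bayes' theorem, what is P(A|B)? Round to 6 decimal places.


P(A|B) = P(B|A)*P(A) / P(B), P(B) = P(B|A)*P(A) + P(B|not A)*P(not A)
P(B|A)*P(A) = 0.818 * 0.422 = 0.345196
P(B|not A)*P(not A) = 0.013 * 0.578 = 0.007514
P(B) = 0.345196 + 0.007514 = 0.35271
P(A|B) = 0.345196 / 0.35271 ≈ 0.97869638

0.978696


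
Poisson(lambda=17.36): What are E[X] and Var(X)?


E[X] = Var(X) = lambda = 17.36

17.36, 17.36


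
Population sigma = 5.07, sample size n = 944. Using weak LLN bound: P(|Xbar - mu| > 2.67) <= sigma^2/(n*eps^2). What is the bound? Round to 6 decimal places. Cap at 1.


bound = min(1, sigma^2/(n*eps^2))
sigma^2 = 5.07^2 = 25.7049
n*eps^2 = 944 * 2.67^2 = 944 * 7.1289 = 6729.6816
sigma^2/(n*eps^2) = 25.7049 / 6729.6816 ≈ 0.00381963

0.003820


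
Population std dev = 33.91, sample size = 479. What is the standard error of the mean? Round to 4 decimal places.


SE = sigma / sqrt(n)
sqrt(479) ≈ 21.886069
SE = 33.91 / 21.886069 ≈ 1.549387

1.5494


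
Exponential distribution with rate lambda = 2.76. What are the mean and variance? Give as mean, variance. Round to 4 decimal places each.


mean = 1/lam, var = 1/lam^2
mean = 1 / 2.76 = 25/69 ≈ 0.362319
lam^2 = 2.76^2 = 7.6176
var = 1 / 7.6176 = 625/4761 ≈ 0.131275

0.3623, 0.1313


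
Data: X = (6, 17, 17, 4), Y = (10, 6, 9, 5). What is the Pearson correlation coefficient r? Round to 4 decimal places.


r = sum((xi-xbar)(yi-ybar)) / sqrt(sum((xi-xbar)^2) * sum((yi-ybar)^2))
n = 4, xbar = 44/4 = 11, ybar = 30/4 = 7.5
Sxy = sum((xi-xbar)(yi-ybar)) = 5
Sxx = sum((xi-xbar)^2) = 146
Syy = sum((yi-ybar)^2) = 17
sqrt(Sxx*Syy) ≈ 49.819675
r = Sxy / sqrt(Sxx*Syy) = 5 / 49.819675 ≈ 0.100362

0.1004


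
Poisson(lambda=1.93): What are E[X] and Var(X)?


E[X] = Var(X) = lambda = 1.93

1.93, 1.93


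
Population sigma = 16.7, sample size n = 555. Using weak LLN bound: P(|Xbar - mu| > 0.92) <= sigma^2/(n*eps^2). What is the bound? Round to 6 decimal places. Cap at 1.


bound = min(1, sigma^2/(n*eps^2))
sigma^2 = 16.7^2 = 278.89
n*eps^2 = 555 * 0.92^2 = 555 * 0.8464 = 469.752
sigma^2/(n*eps^2) = 278.89 / 469.752 ≈ 0.59369625

0.593696


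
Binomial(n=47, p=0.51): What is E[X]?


E[X] = n*p = 47 * 0.51 = 23.97

23.97


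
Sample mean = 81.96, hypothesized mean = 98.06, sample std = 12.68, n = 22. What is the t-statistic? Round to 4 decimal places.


t = (xbar - mu0) / (s/sqrt(n))
xbar - mu0 = 81.96 - 98.06 = -16.1
sqrt(22) ≈ 4.69041576
s/sqrt(n) = 12.68 / 4.69041576 ≈ 2.70338508
t = -16.1 / 2.70338508 ≈ -5.955496

-5.9555


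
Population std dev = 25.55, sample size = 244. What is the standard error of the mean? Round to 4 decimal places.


SE = sigma / sqrt(n)
sqrt(244) ≈ 15.620499
SE = 25.55 / 15.620499 ≈ 1.635671

1.6357


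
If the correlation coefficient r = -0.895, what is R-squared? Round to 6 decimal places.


R^2 = r^2 = (-0.895)^2 = 0.801025

0.801025


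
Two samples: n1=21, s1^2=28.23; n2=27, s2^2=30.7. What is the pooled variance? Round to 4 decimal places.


sp^2 = ((n1-1)*s1^2 + (n2-1)*s2^2)/(n1+n2-2)
(n1-1)*s1^2 = 20 * 28.23 = 564.6
(n2-1)*s2^2 = 26 * 30.7 = 798.2
numerator = 564.6 + 798.2 = 1362.8
n1+n2-2 = 46
sp^2 = 1362.8 / 46 = 3407/115 ≈ 29.626087

29.6261


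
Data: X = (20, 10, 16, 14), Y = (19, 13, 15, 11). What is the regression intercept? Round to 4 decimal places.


a = ybar - b*xbar, where b = sum((xi-xbar)(yi-ybar)) / sum((xi-xbar)^2)
n = 4, xbar = 60/4 = 15, ybar = 58/4 = 14.5
Sxy = sum((xi-xbar)(yi-ybar)) = 34
Sxx = sum((xi-xbar)^2) = 52
b = Sxy / Sxx = 17/26 ≈ 0.653846
a = 14.5 - 0.653846 * 15 = 61/13 ≈ 4.692308

4.6923


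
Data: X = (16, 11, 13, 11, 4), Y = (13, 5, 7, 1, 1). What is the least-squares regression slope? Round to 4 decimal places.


b = sum((xi-xbar)(yi-ybar)) / sum((xi-xbar)^2)
n = 5, xbar = 55/5 = 11, ybar = 27/5 = 5.4
Sxy = sum((xi-xbar)(yi-ybar)) = 72
Sxx = sum((xi-xbar)^2) = 78
b = Sxy / Sxx = 12/13 ≈ 0.923077

0.9231


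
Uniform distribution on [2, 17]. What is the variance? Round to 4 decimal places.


Var = (b-a)^2 / 12
(b-a)^2 = (17 - 2)^2 = 225
Var = 225/12 = 18.75

18.7500


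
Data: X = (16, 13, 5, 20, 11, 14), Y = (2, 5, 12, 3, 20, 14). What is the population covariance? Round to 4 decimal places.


Cov = (1/n)*sum((xi-xbar)(yi-ybar))
n = 6, xbar = 79/6 ≈ 13.166667, ybar = 56/6 = 28/3 ≈ 9.333333
sum((xi-xbar)(yi-ybar)) = -313/3 ≈ -104.333333
Cov = -104.333333 / 6 = -313/18 ≈ -17.388889

-17.3889


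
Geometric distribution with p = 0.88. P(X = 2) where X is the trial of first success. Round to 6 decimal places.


P = (1-p)^(k-1) * p
(1-p)^(k-1) = 0.12^1 = 0.12
P = 0.12 * 0.88 = 0.1056

0.105600


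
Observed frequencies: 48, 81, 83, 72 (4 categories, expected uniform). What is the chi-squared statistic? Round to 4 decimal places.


chi2 = sum((O-E)^2/E), E = total/4
total = 284, E = 284/4 = 71
(48 - 71)^2 / 71 = 529 / 71 = 529/71 ≈ 7.450704
(81 - 71)^2 / 71 = 100 / 71 = 100/71 ≈ 1.408451
(83 - 71)^2 / 71 = 144 / 71 = 144/71 ≈ 2.028169
(72 - 71)^2 / 71 = 1 / 71 = 1/71 ≈ 0.014085
chi2 = 774/71 ≈ 10.901408

10.9014


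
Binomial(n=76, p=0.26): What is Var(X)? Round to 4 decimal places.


Var = n*p*(1-p) = 76 * 0.26 * 0.74 = 14.6224

14.6224


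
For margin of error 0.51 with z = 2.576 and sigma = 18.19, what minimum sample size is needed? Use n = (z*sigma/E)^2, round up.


z*sigma/E = 2.576 * 18.19 / 0.51 = 34454/375 ≈ 91.877333
(z*sigma/E)^2 ≈ 8441.444380
round up: n = 8442

8442


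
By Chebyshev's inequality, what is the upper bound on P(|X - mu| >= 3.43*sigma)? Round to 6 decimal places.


P <= 1/k^2
k^2 = 3.43^2 = 11.7649
1/k^2 = 1 / 11.7649 ≈ 0.08499860

0.084999


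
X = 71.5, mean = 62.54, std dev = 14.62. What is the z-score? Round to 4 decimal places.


z = (X - mu) / sigma
X - mu = 71.5 - 62.54 = 8.96
z = 8.96 / 14.62 = 448/731 ≈ 0.612859

0.6129


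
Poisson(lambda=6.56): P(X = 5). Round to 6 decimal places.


P = e^(-lam) * lam^k / k!
e^(-6.56) ≈ 0.001415886
lam^k = 6.56^5 ≈ 12148.403182
k! = 5! = 120
P = 0.001415886 * 12148.403182 / 120 ≈ 0.143340

0.143340


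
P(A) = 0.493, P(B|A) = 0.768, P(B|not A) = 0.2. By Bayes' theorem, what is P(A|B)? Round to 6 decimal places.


P(A|B) = P(B|A)*P(A) / P(B), P(B) = P(B|A)*P(A) + P(B|not A)*P(not A)
P(B|A)*P(A) = 0.768 * 0.493 = 0.378624
P(B|not A)*P(not A) = 0.2 * 0.507 = 0.1014
P(B) = 0.378624 + 0.1014 = 0.480024
P(A|B) = 0.378624 / 0.480024 ≈ 0.78876056

0.788761


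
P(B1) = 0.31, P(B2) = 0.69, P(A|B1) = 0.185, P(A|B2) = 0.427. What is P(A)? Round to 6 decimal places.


P(A) = P(A|B1)*P(B1) + P(A|B2)*P(B2)
P(A|B1)*P(B1) = 0.185 * 0.31 = 0.05735
P(A|B2)*P(B2) = 0.427 * 0.69 = 0.29463
P(A) = 0.05735 + 0.29463 = 0.35198

0.351980


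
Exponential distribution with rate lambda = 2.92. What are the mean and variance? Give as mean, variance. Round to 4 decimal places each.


mean = 1/lam, var = 1/lam^2
mean = 1 / 2.92 = 25/73 ≈ 0.342466
lam^2 = 2.92^2 = 8.5264
var = 1 / 8.5264 = 625/5329 ≈ 0.117283

0.3425, 0.1173


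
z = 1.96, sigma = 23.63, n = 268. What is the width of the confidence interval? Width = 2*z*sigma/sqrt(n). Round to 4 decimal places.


width = 2*z*sigma/sqrt(n)
2*z*sigma = 2 * 1.96 * 23.63 = 92.6296
sqrt(268) ≈ 16.370706
width = 92.6296 / 16.370706 ≈ 5.658253

5.6583


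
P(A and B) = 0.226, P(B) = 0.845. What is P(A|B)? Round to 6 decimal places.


P(A|B) = P(A and B) / P(B) = 0.226 / 0.845 = 226/845 ≈ 0.26745562

0.267456


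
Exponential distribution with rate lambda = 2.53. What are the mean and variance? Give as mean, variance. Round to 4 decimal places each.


mean = 1/lam, var = 1/lam^2
mean = 1 / 2.53 = 100/253 ≈ 0.395257
lam^2 = 2.53^2 = 6.4009
var = 1 / 6.4009 ≈ 0.156228

0.3953, 0.1562


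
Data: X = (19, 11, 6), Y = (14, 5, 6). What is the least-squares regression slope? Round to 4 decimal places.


b = sum((xi-xbar)(yi-ybar)) / sum((xi-xbar)^2)
n = 3, xbar = 36/3 = 12, ybar = 25/3 ≈ 8.333333
Sxy = sum((xi-xbar)(yi-ybar)) = 57
Sxx = sum((xi-xbar)^2) = 86
b = Sxy / Sxx = 57/86 ≈ 0.662791

0.6628


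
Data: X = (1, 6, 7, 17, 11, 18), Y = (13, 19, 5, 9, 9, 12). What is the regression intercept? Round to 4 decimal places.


a = ybar - b*xbar, where b = sum((xi-xbar)(yi-ybar)) / sum((xi-xbar)^2)
n = 6, xbar = 60/6 = 10, ybar = 67/6 ≈ 11.166667
Sxy = sum((xi-xbar)(yi-ybar)) = -40
Sxx = sum((xi-xbar)^2) = 220
b = Sxy / Sxx = -2/11 ≈ -0.181818
a = 11.166667 - (-0.181818) * 10 = 857/66 ≈ 12.984848

12.9848
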